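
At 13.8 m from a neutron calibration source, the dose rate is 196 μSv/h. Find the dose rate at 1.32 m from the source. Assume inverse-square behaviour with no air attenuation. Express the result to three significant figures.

Intensity scales as (d₁/d₂)², so the rate at 1.32 m is
196 × (13.8/1.32)² = 196 × 109.3 = 21420 μSv/h.

21400 μSv/h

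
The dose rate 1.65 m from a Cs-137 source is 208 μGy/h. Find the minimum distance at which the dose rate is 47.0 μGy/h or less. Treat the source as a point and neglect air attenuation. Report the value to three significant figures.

3.47 m

Since intensity falls as 1/r², d₂ = d₁·√(I₁/I₂).
I₁/I₂ = 208/47.0 = 4.426, so d₂ = 1.65 × √4.426 = 3.471 m.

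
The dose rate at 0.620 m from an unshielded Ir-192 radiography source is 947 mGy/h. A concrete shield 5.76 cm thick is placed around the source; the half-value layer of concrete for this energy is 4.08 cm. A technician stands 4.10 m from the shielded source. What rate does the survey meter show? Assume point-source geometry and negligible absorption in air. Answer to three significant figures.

8.14 mGy/h

Distance alone: (0.620/4.10)² = 0.02287, so 947 × 0.02287 = 21.66 mGy/h.
Shield: 5.76/4.08 = 1.412 half-value layers → attenuation 2^(−1.412) = 0.3758.
Combined: 21.66 × 0.3758 = 8.140 mGy/h.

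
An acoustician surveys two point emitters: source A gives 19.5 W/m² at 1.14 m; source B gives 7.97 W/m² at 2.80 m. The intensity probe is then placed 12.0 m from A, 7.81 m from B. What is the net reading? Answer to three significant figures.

By superposition, sum each source's inverse-square contribution:
A: 19.5 × (1.14/12.0)² = 0.1760 W/m²
B: 7.97 × (2.80/7.81)² = 1.024 W/m²
Total = 0.1760 + 1.024 = 1.200 W/m².

1.20 W/m²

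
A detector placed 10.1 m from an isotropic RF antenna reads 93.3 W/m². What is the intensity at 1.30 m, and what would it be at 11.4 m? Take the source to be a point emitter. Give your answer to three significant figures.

By the inverse-square law,
At 1.30 m: (10.1/1.30)² = 60.36, so 93.3 × 60.36 = 5632 W/m²
At 11.4 m: (1.30/11.4)² = 0.01300, so 5632 × 0.01300 = 73.22 W/m².

5630 W/m²; 73.2 W/m²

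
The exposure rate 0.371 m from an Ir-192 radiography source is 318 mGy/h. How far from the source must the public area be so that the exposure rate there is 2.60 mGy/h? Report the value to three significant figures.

4.10 m

Since intensity falls as 1/r², d₂ = d₁·√(I₁/I₂).
I₁/I₂ = 318/2.60 = 122.3, so d₂ = 0.371 × √122.3 = 4.103 m.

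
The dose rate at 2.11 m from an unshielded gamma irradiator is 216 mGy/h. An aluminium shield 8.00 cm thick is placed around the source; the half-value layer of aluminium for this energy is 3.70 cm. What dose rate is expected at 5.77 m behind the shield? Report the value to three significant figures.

6.45 mGy/h

Distance alone: (2.11/5.77)² = 0.1337, so 216 × 0.1337 = 28.88 mGy/h.
Shield: 8.00/3.70 = 2.162 half-value layers → attenuation 2^(−2.162) = 0.2234.
Combined: 28.88 × 0.2234 = 6.452 mGy/h.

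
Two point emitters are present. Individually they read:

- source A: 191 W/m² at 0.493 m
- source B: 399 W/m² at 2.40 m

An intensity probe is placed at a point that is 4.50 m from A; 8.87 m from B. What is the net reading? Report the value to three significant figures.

Each source contributes Iᵢ·(dᵢ/rᵢ)²; contributions add.
A: 191 × (0.493/4.50)² = 2.292 W/m²
B: 399 × (2.40/8.87)² = 29.21 W/m²
Total = 2.292 + 29.21 = 31.50 W/m².

31.5 W/m²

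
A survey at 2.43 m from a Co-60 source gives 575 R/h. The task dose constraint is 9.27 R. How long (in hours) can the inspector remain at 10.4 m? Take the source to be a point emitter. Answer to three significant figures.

0.295 h

Using I₁d₁² = I₂d₂², rate at 10.4 m:
575 × (2.43/10.4)² = 575 × 0.05459 = 31.39 R/h.
Stay time = 9.27 R ÷ 31.39 R/h = 0.2953 h.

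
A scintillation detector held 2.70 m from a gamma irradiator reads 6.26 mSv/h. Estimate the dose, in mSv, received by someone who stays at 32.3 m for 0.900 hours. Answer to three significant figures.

0.0394 mSv

Since intensity falls as 1/r², rate at 32.3 m:
6.26 × (2.70/32.3)² = 6.26 × 0.006988 = 0.04374 mSv/h.
Dose = rate × time = 0.04374 mSv/h × 0.9000 h = 0.03937 mSv.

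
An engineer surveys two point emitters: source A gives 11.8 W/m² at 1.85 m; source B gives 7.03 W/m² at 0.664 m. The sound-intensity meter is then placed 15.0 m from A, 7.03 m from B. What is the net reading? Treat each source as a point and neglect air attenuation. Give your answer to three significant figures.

Each source contributes Iᵢ·(dᵢ/rᵢ)²; contributions add.
A: 11.8 × (1.85/15.0)² = 0.1795 W/m²
B: 7.03 × (0.664/7.03)² = 0.06272 W/m²
Total = 0.1795 + 0.06272 = 0.2422 W/m².

0.242 W/m²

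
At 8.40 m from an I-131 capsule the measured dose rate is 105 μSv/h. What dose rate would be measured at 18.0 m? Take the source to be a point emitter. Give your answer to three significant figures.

22.9 μSv/h

Since intensity falls as 1/r², scaling from 8.40 m to 18.0 m:
105 × (8.40/18.0)² = 105 × 0.2178 = 22.87 μSv/h.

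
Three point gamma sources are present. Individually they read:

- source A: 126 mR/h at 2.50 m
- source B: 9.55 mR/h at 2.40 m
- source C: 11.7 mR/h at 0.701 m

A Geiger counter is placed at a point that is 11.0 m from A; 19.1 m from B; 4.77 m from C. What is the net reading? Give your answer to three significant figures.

By superposition, sum each source's inverse-square contribution:
A: 126 × (2.50/11.0)² = 6.508 mR/h
B: 9.55 × (2.40/19.1)² = 0.1508 mR/h
C: 11.7 × (0.701/4.77)² = 0.2527 mR/h
Total = 6.508 + 0.1508 + 0.2527 = 6.912 mR/h.

6.91 mR/h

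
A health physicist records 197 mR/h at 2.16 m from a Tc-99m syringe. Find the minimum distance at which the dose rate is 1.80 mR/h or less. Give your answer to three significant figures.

Intensity scales as (d₁/d₂)², so d₂ = d₁·√(I₁/I₂).
I₁/I₂ = 197/1.80 = 109.4, so d₂ = 2.16 × √109.4 = 22.59 m.

22.6 m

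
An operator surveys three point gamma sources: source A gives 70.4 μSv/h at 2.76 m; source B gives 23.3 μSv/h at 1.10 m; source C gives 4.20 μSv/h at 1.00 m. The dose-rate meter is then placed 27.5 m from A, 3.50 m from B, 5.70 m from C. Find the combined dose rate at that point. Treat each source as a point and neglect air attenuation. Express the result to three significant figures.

Each source contributes Iᵢ·(dᵢ/rᵢ)²; contributions add.
A: 70.4 × (2.76/27.5)² = 0.7091 μSv/h
B: 23.3 × (1.10/3.50)² = 2.301 μSv/h
C: 4.20 × (1.00/5.70)² = 0.1293 μSv/h
Total = 0.7091 + 2.301 + 0.1293 = 3.139 μSv/h.

3.14 μSv/h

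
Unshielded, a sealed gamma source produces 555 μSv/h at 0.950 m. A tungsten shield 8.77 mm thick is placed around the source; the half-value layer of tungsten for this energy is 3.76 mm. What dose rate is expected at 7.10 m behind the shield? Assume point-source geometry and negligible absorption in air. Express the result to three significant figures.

1.97 μSv/h

Distance alone: 555 × (0.950/7.10)² = 555 × 0.01790 = 9.934 μSv/h.
Shield: 8.77/3.76 = 2.332 half-value layers → attenuation 2^(−2.332) = 0.1986.
Combined: 9.934 × 0.1986 = 1.973 μSv/h.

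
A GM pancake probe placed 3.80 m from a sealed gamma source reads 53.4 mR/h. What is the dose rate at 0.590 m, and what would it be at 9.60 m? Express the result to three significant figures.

By the inverse-square law,
At 0.590 m: 53.4 × (3.80/0.590)² = 53.4 × 41.48 = 2215 mR/h
At 9.60 m: (0.590/9.60)² = 0.003777, so 2215 × 0.003777 = 8.366 mR/h.

2220 mR/h; 8.37 mR/h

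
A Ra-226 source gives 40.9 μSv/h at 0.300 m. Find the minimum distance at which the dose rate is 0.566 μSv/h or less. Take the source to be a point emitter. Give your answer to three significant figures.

2.55 m

By the inverse-square law, d₂ = d₁·√(I₁/I₂).
I₁/I₂ = 40.9/0.566 = 72.26, so d₂ = 0.300 × √72.26 = 2.550 m.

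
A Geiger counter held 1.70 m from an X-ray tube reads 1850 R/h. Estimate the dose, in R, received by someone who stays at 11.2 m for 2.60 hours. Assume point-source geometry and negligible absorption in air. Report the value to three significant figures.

Using I₁d₁² = I₂d₂², rate at 11.2 m:
1850 × (1.70/11.2)² = 1850 × 0.02304 = 42.62 R/h.
Dose = rate × time = 42.62 R/h × 2.600 h = 110.8 R.

111 R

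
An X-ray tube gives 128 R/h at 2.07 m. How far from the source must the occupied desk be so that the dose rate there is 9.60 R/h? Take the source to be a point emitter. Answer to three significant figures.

7.56 m

By the inverse-square law, d₂ = d₁·√(I₁/I₂).
I₁/I₂ = 128/9.60 = 13.33, so d₂ = 2.07 × √13.33 = 7.558 m.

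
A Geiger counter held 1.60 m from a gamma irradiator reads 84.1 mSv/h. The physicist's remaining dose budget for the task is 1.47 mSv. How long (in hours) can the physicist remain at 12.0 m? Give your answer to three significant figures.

By the inverse-square law, rate at 12.0 m:
84.1 × (1.60/12.0)² = 84.1 × 0.01778 = 1.495 mSv/h.
Stay time = 1.47 mSv ÷ 1.495 mSv/h = 0.9833 h.

0.983 h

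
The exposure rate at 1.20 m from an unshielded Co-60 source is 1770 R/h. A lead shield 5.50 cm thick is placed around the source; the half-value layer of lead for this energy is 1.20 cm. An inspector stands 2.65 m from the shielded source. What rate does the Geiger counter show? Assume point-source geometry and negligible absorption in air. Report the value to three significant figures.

15.1 R/h

Distance alone: 1770 × (1.20/2.65)² = 1770 × 0.2051 = 363.0 R/h.
Shield: 5.50/1.20 = 4.583 half-value layers → attenuation 2^(−4.583) = 0.04172.
Combined: 363.0 × 0.04172 = 15.14 R/h.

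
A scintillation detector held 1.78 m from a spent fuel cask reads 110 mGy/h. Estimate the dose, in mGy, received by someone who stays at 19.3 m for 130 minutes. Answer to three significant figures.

2.03 mGy

Intensity scales as (d₁/d₂)², so rate at 19.3 m:
110 × (1.78/19.3)² = 110 × 0.008506 = 0.9357 mGy/h.
Dose = rate × time = 0.9357 mGy/h × 2.167 h = 2.028 mGy.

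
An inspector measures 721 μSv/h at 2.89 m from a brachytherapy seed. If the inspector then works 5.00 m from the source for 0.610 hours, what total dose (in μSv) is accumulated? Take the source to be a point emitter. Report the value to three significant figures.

147 μSv

By the inverse-square law, rate at 5.00 m:
(2.89/5.00)² = 0.3341, so 721 × 0.3341 = 240.9 μSv/h.
Dose = rate × time = 240.9 μSv/h × 0.6100 h = 146.9 μSv.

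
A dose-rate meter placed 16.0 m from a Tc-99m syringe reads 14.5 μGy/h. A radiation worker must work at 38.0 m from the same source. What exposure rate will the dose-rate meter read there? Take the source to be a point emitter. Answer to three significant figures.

By the inverse-square law, scaling from 16.0 m to 38.0 m:
(16.0/38.0)² = 0.1773, so 14.5 × 0.1773 = 2.571 μGy/h.

2.57 μGy/h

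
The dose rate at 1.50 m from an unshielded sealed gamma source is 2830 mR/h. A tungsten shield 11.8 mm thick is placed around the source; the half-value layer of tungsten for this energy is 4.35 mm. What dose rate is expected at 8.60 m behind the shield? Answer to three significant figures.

Distance alone: (1.50/8.60)² = 0.03042, so 2830 × 0.03042 = 86.09 mR/h.
Shield: 11.8/4.35 = 2.713 half-value layers → attenuation 2^(−2.713) = 0.1525.
Combined: 86.09 × 0.1525 = 13.13 mR/h.

13.1 mR/h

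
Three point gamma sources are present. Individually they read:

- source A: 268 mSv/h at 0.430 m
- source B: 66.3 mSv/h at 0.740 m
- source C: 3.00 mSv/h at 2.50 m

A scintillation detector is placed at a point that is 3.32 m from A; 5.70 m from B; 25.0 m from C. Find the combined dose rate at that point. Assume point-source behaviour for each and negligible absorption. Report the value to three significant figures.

By superposition, sum each source's inverse-square contribution:
A: 268 × (0.430/3.32)² = 4.496 mSv/h
B: 66.3 × (0.740/5.70)² = 1.117 mSv/h
C: 3.00 × (2.50/25.0)² = 0.03000 mSv/h
Total = 4.496 + 1.117 + 0.03000 = 5.643 mSv/h.

5.64 mSv/h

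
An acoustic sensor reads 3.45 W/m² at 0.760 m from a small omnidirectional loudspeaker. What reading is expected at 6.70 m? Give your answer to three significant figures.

Since intensity falls as 1/r², the rate at 6.70 m is
(0.760/6.70)² = 0.01287, so 3.45 × 0.01287 = 0.04440 W/m².

0.0444 W/m²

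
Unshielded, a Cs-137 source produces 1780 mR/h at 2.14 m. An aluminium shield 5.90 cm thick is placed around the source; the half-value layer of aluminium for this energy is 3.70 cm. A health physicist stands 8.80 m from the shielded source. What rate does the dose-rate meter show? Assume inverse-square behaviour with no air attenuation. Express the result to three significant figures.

34.9 mR/h

Distance alone: 1780 × (2.14/8.80)² = 1780 × 0.05914 = 105.3 mR/h.
Shield: 5.90/3.70 = 1.595 half-value layers → attenuation 2^(−1.595) = 0.3310.
Combined: 105.3 × 0.3310 = 34.85 mR/h.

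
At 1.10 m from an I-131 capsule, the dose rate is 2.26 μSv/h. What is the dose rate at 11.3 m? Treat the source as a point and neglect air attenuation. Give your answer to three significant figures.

0.0214 μSv/h

Intensity scales as (d₁/d₂)², so the rate at 11.3 m is
(1.10/11.3)² = 0.009476, so 2.26 × 0.009476 = 0.02142 μSv/h.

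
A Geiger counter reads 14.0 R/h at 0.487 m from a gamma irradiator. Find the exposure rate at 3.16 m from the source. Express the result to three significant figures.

0.333 R/h

Intensity scales as (d₁/d₂)², so the rate at 3.16 m is
14.0 × (0.487/3.16)² = 14.0 × 0.02375 = 0.3325 R/h.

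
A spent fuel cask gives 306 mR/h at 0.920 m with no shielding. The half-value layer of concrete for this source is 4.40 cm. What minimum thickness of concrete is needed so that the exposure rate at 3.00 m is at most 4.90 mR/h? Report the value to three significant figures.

At 3.00 m, distance alone gives 306 × (0.920/3.00)² = 306 × 0.09404 = 28.78 mR/h.
Further attenuation needed: 28.78/4.90 = 5.873.
n = log₂(5.873) = 2.554 half-value layers.
Thickness = 2.554 × 4.40 cm = 11.24 cm.

11.2 cm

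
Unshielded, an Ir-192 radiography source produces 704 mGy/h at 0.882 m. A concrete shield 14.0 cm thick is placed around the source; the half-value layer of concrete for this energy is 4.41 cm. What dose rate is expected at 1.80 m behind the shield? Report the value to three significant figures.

Distance alone: (0.882/1.80)² = 0.2401, so 704 × 0.2401 = 169.0 mGy/h.
Shield: 14.0/4.41 = 3.175 half-value layers → attenuation 2^(−3.175) = 0.1107.
Combined: 169.0 × 0.1107 = 18.71 mGy/h.

18.7 mGy/h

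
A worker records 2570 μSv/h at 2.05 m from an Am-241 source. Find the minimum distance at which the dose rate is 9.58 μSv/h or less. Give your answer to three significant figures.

Since intensity falls as 1/r², d₂ = d₁·√(I₁/I₂).
I₁/I₂ = 2570/9.58 = 268.3, so d₂ = 2.05 × √268.3 = 33.58 m.

33.6 m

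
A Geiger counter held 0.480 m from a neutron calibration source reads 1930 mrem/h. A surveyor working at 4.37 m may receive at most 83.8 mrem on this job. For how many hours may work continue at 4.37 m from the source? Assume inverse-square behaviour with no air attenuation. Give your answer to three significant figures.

Intensity scales as (d₁/d₂)², so rate at 4.37 m:
(0.480/4.37)² = 0.01206, so 1930 × 0.01206 = 23.28 mrem/h.
Stay time = 83.8 mrem ÷ 23.28 mrem/h = 3.600 h.

3.60 h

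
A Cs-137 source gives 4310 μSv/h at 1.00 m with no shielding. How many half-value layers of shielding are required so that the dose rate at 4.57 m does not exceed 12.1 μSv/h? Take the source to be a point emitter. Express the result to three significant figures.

At 4.57 m, distance alone gives (1.00/4.57)² = 0.04788, so 4310 × 0.04788 = 206.4 μSv/h.
Further attenuation needed: 206.4/12.1 = 17.06.
n = log₂(17.06) = 4.093 half-value layers.

4.09 half-value layers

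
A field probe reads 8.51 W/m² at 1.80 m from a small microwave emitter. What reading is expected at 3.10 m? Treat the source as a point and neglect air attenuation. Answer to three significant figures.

2.87 W/m²

Since intensity falls as 1/r², the rate at 3.10 m is
(1.80/3.10)² = 0.3371, so 8.51 × 0.3371 = 2.869 W/m².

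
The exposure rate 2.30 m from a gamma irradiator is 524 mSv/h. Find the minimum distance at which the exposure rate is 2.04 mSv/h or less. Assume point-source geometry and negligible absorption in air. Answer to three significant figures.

36.9 m

Using I₁d₁² = I₂d₂², d₂ = d₁·√(I₁/I₂).
I₁/I₂ = 524/2.04 = 256.9, so d₂ = 2.30 × √256.9 = 36.86 m.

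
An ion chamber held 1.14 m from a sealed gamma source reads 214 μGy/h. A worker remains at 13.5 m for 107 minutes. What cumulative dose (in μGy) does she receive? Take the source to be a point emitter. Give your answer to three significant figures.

By the inverse-square law, rate at 13.5 m:
214 × (1.14/13.5)² = 214 × 0.007131 = 1.526 μGy/h.
Dose = rate × time = 1.526 μGy/h × 1.783 h = 2.721 μGy.

2.72 μGy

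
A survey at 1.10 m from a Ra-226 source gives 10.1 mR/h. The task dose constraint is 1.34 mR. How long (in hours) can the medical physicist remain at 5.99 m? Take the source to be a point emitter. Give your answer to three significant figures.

3.93 h

Intensity scales as (d₁/d₂)², so rate at 5.99 m:
10.1 × (1.10/5.99)² = 10.1 × 0.03372 = 0.3406 mR/h.
Stay time = 1.34 mR ÷ 0.3406 mR/h = 3.934 h.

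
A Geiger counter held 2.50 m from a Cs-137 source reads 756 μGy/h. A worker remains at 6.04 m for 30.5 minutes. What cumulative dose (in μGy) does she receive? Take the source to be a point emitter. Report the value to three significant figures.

65.8 μGy

Intensity scales as (d₁/d₂)², so rate at 6.04 m:
(2.50/6.04)² = 0.1713, so 756 × 0.1713 = 129.5 μGy/h.
Dose = rate × time = 129.5 μGy/h × 0.5083 h = 65.82 μGy.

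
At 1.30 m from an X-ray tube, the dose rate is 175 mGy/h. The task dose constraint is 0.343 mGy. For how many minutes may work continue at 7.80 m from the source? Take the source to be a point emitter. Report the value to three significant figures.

4.23 min

Using I₁d₁² = I₂d₂², rate at 7.80 m:
175 × (1.30/7.80)² = 175 × 0.02778 = 4.861 mGy/h.
Stay time = 0.343 mGy ÷ 4.861 mGy/h = 0.07056 h = 4.234 min.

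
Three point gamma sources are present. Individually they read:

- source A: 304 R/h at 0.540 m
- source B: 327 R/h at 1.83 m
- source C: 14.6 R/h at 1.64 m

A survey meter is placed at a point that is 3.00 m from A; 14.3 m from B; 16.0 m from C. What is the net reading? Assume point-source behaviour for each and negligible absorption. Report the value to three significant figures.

15.4 R/h

By superposition, sum each source's inverse-square contribution:
A: 304 × (0.540/3.00)² = 9.850 R/h
B: 327 × (1.83/14.3)² = 5.355 R/h
C: 14.6 × (1.64/16.0)² = 0.1534 R/h
Total = 9.850 + 5.355 + 0.1534 = 15.36 R/h.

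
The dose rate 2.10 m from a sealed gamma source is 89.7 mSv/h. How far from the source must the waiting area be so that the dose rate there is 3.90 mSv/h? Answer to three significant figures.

10.1 m

Since intensity falls as 1/r², d₂ = d₁·√(I₁/I₂).
I₁/I₂ = 89.7/3.90 = 23.00, so d₂ = 2.10 × √23.00 = 10.07 m.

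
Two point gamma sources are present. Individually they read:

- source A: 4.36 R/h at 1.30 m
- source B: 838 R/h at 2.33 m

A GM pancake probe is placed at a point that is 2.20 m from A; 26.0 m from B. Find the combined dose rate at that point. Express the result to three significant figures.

8.25 R/h

By superposition, sum each source's inverse-square contribution:
A: 4.36 × (1.30/2.20)² = 1.522 R/h
B: 838 × (2.33/26.0)² = 6.730 R/h
Total = 1.522 + 6.730 = 8.252 R/h.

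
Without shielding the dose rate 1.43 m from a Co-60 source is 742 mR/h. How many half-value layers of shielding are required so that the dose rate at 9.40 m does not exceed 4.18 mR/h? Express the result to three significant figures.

At 9.40 m, distance alone gives 742 × (1.43/9.40)² = 742 × 0.02314 = 17.17 mR/h.
Further attenuation needed: 17.17/4.18 = 4.108.
n = log₂(4.108) = 2.038 half-value layers.

2.04 half-value layers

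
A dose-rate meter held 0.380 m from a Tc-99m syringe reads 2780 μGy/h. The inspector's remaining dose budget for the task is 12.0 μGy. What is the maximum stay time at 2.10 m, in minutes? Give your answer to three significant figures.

7.91 min

Using I₁d₁² = I₂d₂², rate at 2.10 m:
(0.380/2.10)² = 0.03274, so 2780 × 0.03274 = 91.02 μGy/h.
Stay time = 12.0 μGy ÷ 91.02 μGy/h = 0.1318 h = 7.908 min.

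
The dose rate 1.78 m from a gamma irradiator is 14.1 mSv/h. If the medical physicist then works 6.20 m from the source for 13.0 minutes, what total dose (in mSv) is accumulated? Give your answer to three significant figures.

0.252 mSv

By the inverse-square law, rate at 6.20 m:
(1.78/6.20)² = 0.08242, so 14.1 × 0.08242 = 1.162 mSv/h.
Dose = rate × time = 1.162 mSv/h × 0.2167 h = 0.2518 mSv.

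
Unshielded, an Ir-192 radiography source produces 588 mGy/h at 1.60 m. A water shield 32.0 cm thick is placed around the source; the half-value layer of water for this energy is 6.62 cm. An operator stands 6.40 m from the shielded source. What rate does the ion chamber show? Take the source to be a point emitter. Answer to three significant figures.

Distance alone: 588 × (1.60/6.40)² = 588 × 0.06250 = 36.75 mGy/h.
Shield: 32.0/6.62 = 4.834 half-value layers → attenuation 2^(−4.834) = 0.03506.
Combined: 36.75 × 0.03506 = 1.288 mGy/h.

1.29 mGy/h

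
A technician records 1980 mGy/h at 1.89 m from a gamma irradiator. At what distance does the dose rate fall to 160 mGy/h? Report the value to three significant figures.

Intensity scales as (d₁/d₂)², so d₂ = d₁·√(I₁/I₂).
I₁/I₂ = 1980/160 = 12.38, so d₂ = 1.89 × √12.38 = 6.650 m.

6.65 m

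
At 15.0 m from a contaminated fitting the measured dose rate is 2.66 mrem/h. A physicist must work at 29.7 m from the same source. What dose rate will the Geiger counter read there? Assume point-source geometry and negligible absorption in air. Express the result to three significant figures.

Intensity scales as (d₁/d₂)², so scaling from 15.0 m to 29.7 m:
(15.0/29.7)² = 0.2551, so 2.66 × 0.2551 = 0.6786 mrem/h.

0.679 mrem/h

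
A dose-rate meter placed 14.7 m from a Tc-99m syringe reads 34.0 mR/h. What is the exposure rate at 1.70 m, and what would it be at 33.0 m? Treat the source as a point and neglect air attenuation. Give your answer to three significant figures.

Using I₁d₁² = I₂d₂²,
At 1.70 m: 34.0 × (14.7/1.70)² = 34.0 × 74.77 = 2542 mR/h
At 33.0 m: (1.70/33.0)² = 0.002654, so 2542 × 0.002654 = 6.746 mR/h.

2540 mR/h; 6.75 mR/h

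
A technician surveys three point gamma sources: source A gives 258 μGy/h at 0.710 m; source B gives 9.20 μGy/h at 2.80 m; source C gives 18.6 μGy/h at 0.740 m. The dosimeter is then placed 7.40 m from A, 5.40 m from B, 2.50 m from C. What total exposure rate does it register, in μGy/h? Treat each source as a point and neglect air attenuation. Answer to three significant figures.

By superposition, sum each source's inverse-square contribution:
A: 258 × (0.710/7.40)² = 2.375 μGy/h
B: 9.20 × (2.80/5.40)² = 2.474 μGy/h
C: 18.6 × (0.740/2.50)² = 1.630 μGy/h
Total = 2.375 + 2.474 + 1.630 = 6.479 μGy/h.

6.48 μGy/h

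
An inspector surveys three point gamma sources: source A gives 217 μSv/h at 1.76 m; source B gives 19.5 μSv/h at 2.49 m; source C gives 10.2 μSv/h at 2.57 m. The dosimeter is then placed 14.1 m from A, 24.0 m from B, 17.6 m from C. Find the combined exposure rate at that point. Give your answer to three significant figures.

By superposition, sum each source's inverse-square contribution:
A: 217 × (1.76/14.1)² = 3.381 μSv/h
B: 19.5 × (2.49/24.0)² = 0.2099 μSv/h
C: 10.2 × (2.57/17.6)² = 0.2175 μSv/h
Total = 3.381 + 0.2099 + 0.2175 = 3.808 μSv/h.

3.81 μSv/h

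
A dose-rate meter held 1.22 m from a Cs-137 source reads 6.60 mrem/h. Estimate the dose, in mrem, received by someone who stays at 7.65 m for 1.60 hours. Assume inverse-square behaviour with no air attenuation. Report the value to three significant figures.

0.269 mrem

Applying the 1/r² law, rate at 7.65 m:
(1.22/7.65)² = 0.02543, so 6.60 × 0.02543 = 0.1678 mrem/h.
Dose = rate × time = 0.1678 mrem/h × 1.600 h = 0.2685 mrem.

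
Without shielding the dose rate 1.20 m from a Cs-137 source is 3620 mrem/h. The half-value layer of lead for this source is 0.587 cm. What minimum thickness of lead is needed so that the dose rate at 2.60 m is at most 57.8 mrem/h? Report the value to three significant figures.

2.19 cm

At 2.60 m, distance alone gives (1.20/2.60)² = 0.2130, so 3620 × 0.2130 = 771.1 mrem/h.
Further attenuation needed: 771.1/57.8 = 13.34.
n = log₂(13.34) = 3.738 half-value layers.
Thickness = 3.738 × 0.587 cm = 2.194 cm.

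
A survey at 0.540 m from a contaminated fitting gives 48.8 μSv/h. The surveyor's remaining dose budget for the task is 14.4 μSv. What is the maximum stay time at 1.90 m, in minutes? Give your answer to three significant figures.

219 min

By the inverse-square law, rate at 1.90 m:
(0.540/1.90)² = 0.08078, so 48.8 × 0.08078 = 3.942 μSv/h.
Stay time = 14.4 μSv ÷ 3.942 μSv/h = 3.653 h = 219.2 min.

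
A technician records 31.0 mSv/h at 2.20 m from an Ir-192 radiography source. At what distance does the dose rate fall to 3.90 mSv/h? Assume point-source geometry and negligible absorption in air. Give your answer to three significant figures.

6.20 m

By the inverse-square law, d₂ = d₁·√(I₁/I₂).
I₁/I₂ = 31.0/3.90 = 7.949, so d₂ = 2.20 × √7.949 = 6.203 m.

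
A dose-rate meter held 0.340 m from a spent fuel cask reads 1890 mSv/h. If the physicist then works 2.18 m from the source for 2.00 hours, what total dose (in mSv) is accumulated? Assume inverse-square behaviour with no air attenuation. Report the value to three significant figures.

Applying the 1/r² law, rate at 2.18 m:
(0.340/2.18)² = 0.02432, so 1890 × 0.02432 = 45.96 mSv/h.
Dose = rate × time = 45.96 mSv/h × 2.000 h = 91.92 mSv.

91.9 mSv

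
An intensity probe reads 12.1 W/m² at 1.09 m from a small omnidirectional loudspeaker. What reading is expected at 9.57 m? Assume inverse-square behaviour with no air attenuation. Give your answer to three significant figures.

By the inverse-square law, the rate at 9.57 m is
(1.09/9.57)² = 0.01297, so 12.1 × 0.01297 = 0.1569 W/m².

0.157 W/m²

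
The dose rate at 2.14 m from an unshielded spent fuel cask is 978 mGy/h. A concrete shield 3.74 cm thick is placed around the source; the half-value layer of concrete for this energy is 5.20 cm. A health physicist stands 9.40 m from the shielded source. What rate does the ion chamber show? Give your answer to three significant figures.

Distance alone: (2.14/9.40)² = 0.05183, so 978 × 0.05183 = 50.69 mGy/h.
Shield: 3.74/5.20 = 0.7192 half-value layers → attenuation 2^(−0.7192) = 0.6074.
Combined: 50.69 × 0.6074 = 30.79 mGy/h.

30.8 mGy/h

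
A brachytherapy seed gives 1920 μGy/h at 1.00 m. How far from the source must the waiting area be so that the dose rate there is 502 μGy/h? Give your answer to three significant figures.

Since intensity falls as 1/r², d₂ = d₁·√(I₁/I₂).
I₁/I₂ = 1920/502 = 3.825, so d₂ = 1.00 × √3.825 = 1.956 m.

1.96 m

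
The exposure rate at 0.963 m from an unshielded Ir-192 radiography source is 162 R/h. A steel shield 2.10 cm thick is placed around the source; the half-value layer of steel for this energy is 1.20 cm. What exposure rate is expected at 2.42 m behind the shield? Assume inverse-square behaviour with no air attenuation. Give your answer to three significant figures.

7.63 R/h

Distance alone: (0.963/2.42)² = 0.1584, so 162 × 0.1584 = 25.66 R/h.
Shield: 2.10/1.20 = 1.750 half-value layers → attenuation 2^(−1.750) = 0.2973.
Combined: 25.66 × 0.2973 = 7.629 R/h.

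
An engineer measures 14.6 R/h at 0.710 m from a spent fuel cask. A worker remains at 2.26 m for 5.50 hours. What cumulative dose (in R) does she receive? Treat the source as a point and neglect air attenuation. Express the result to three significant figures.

Applying the 1/r² law, rate at 2.26 m:
14.6 × (0.710/2.26)² = 14.6 × 0.09870 = 1.441 R/h.
Dose = rate × time = 1.441 R/h × 5.500 h = 7.926 R.

7.93 R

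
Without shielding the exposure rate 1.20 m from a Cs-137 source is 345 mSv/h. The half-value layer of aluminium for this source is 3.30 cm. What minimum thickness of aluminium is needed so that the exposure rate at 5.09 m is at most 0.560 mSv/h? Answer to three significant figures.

16.8 cm

At 5.09 m, distance alone gives 345 × (1.20/5.09)² = 345 × 0.05558 = 19.18 mSv/h.
Further attenuation needed: 19.18/0.560 = 34.25.
n = log₂(34.25) = 5.098 half-value layers.
Thickness = 5.098 × 3.30 cm = 16.82 cm.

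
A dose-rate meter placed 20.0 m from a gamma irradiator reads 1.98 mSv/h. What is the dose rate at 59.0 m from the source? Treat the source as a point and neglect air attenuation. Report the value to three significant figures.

Since intensity falls as 1/r², scaling from 20.0 m to 59.0 m:
1.98 × (20.0/59.0)² = 1.98 × 0.1149 = 0.2275 mSv/h.

0.228 mSv/h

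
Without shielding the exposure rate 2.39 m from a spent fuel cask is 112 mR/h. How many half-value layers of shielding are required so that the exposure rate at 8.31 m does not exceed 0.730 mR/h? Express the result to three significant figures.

3.67 half-value layers

At 8.31 m, distance alone gives 112 × (2.39/8.31)² = 112 × 0.08272 = 9.265 mR/h.
Further attenuation needed: 9.265/0.730 = 12.69.
n = log₂(12.69) = 3.666 half-value layers.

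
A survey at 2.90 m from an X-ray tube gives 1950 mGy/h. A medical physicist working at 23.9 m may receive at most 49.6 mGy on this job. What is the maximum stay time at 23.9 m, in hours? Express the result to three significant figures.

1.73 h

Applying the 1/r² law, rate at 23.9 m:
(2.90/23.9)² = 0.01472, so 1950 × 0.01472 = 28.70 mGy/h.
Stay time = 49.6 mGy ÷ 28.70 mGy/h = 1.728 h.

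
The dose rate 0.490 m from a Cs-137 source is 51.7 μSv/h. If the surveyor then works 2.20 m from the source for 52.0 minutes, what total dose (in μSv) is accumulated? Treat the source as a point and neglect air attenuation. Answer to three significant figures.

By the inverse-square law, rate at 2.20 m:
51.7 × (0.490/2.20)² = 51.7 × 0.04961 = 2.565 μSv/h.
Dose = rate × time = 2.565 μSv/h × 0.8667 h = 2.223 μSv.

2.22 μSv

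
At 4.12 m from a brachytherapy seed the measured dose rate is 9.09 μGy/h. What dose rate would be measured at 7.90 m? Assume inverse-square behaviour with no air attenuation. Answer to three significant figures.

Intensity scales as (d₁/d₂)², so scaling from 4.12 m to 7.90 m:
9.09 × (4.12/7.90)² = 9.09 × 0.2720 = 2.472 μGy/h.

2.47 μGy/h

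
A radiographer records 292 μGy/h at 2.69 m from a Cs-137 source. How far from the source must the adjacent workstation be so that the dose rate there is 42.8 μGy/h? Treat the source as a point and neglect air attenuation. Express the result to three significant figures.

Using I₁d₁² = I₂d₂², d₂ = d₁·√(I₁/I₂).
I₁/I₂ = 292/42.8 = 6.822, so d₂ = 2.69 × √6.822 = 7.026 m.

7.03 m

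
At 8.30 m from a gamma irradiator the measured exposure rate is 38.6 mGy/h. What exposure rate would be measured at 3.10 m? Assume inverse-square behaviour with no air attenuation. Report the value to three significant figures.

277 mGy/h

Since intensity falls as 1/r², scaling from 8.30 m to 3.10 m:
38.6 × (8.30/3.10)² = 38.6 × 7.169 = 276.7 mGy/h.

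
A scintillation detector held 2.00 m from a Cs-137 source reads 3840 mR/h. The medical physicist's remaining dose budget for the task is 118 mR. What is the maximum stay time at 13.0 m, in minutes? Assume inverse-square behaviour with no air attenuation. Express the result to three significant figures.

Applying the 1/r² law, rate at 13.0 m:
(2.00/13.0)² = 0.02367, so 3840 × 0.02367 = 90.89 mR/h.
Stay time = 118 mR ÷ 90.89 mR/h = 1.298 h = 77.88 min.

77.9 min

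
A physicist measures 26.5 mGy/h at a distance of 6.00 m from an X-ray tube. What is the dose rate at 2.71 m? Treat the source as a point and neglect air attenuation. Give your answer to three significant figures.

130 mGy/h

Since intensity falls as 1/r², the rate at 2.71 m is
(6.00/2.71)² = 4.902, so 26.5 × 4.902 = 129.9 mGy/h.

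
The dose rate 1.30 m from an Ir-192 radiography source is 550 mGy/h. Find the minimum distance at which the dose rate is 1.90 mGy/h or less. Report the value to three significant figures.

22.1 m

By the inverse-square law, d₂ = d₁·√(I₁/I₂).
I₁/I₂ = 550/1.90 = 289.5, so d₂ = 1.30 × √289.5 = 22.12 m.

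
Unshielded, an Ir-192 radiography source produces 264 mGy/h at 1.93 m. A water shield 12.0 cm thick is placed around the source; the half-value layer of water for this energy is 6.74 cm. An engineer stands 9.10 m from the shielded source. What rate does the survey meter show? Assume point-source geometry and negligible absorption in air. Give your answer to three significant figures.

Distance alone: 264 × (1.93/9.10)² = 264 × 0.04498 = 11.87 mGy/h.
Shield: 12.0/6.74 = 1.780 half-value layers → attenuation 2^(−1.780) = 0.2912.
Combined: 11.87 × 0.2912 = 3.457 mGy/h.

3.46 mGy/h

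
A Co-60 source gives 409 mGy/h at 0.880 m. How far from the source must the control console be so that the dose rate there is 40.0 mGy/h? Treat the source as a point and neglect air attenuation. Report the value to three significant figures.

Since intensity falls as 1/r², d₂ = d₁·√(I₁/I₂).
I₁/I₂ = 409/40.0 = 10.22, so d₂ = 0.880 × √10.22 = 2.813 m.

2.81 m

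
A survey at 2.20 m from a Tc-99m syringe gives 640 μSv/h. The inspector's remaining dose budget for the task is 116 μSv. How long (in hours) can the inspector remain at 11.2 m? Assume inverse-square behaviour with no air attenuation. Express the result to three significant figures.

Using I₁d₁² = I₂d₂², rate at 11.2 m:
640 × (2.20/11.2)² = 640 × 0.03858 = 24.69 μSv/h.
Stay time = 116 μSv ÷ 24.69 μSv/h = 4.698 h.

4.70 h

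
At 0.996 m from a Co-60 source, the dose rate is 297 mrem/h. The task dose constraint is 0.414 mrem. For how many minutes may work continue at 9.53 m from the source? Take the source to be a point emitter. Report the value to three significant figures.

Using I₁d₁² = I₂d₂², rate at 9.53 m:
(0.996/9.53)² = 0.01092, so 297 × 0.01092 = 3.243 mrem/h.
Stay time = 0.414 mrem ÷ 3.243 mrem/h = 0.1277 h = 7.662 min.

7.66 min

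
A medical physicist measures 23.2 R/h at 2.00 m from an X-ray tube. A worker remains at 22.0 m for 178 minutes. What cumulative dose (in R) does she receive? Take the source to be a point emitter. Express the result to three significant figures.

Intensity scales as (d₁/d₂)², so rate at 22.0 m:
(2.00/22.0)² = 0.008264, so 23.2 × 0.008264 = 0.1917 R/h.
Dose = rate × time = 0.1917 R/h × 2.967 h = 0.5688 R.

0.569 R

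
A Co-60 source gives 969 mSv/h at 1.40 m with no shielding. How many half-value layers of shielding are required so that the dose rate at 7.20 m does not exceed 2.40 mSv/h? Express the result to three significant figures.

At 7.20 m, distance alone gives (1.40/7.20)² = 0.03781, so 969 × 0.03781 = 36.64 mSv/h.
Further attenuation needed: 36.64/2.40 = 15.27.
n = log₂(15.27) = 3.933 half-value layers.

3.93 half-value layers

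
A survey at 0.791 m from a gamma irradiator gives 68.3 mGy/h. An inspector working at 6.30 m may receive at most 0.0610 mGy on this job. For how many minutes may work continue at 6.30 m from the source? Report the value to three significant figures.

Applying the 1/r² law, rate at 6.30 m:
(0.791/6.30)² = 0.01576, so 68.3 × 0.01576 = 1.076 mGy/h.
Stay time = 0.0610 mGy ÷ 1.076 mGy/h = 0.05669 h = 3.401 min.

3.40 min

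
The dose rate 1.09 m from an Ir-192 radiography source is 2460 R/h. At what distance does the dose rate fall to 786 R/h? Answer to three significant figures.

Using I₁d₁² = I₂d₂², d₂ = d₁·√(I₁/I₂).
I₁/I₂ = 2460/786 = 3.130, so d₂ = 1.09 × √3.130 = 1.928 m.

1.93 m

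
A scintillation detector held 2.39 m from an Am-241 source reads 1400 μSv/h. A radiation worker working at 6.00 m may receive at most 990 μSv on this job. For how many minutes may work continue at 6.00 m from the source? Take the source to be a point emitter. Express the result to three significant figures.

Using I₁d₁² = I₂d₂², rate at 6.00 m:
(2.39/6.00)² = 0.1587, so 1400 × 0.1587 = 222.2 μSv/h.
Stay time = 990 μSv ÷ 222.2 μSv/h = 4.455 h = 267.3 min.

267 min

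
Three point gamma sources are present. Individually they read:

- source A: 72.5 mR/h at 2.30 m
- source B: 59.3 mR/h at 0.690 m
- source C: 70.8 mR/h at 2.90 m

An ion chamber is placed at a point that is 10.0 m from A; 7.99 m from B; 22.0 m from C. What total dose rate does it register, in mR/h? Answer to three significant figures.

By superposition, sum each source's inverse-square contribution:
A: 72.5 × (2.30/10.0)² = 3.835 mR/h
B: 59.3 × (0.690/7.99)² = 0.4422 mR/h
C: 70.8 × (2.90/22.0)² = 1.230 mR/h
Total = 3.835 + 0.4422 + 1.230 = 5.507 mR/h.

5.51 mR/h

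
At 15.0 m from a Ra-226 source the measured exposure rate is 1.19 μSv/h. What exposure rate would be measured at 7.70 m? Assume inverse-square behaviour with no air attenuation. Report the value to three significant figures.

Using I₁d₁² = I₂d₂², scaling from 15.0 m to 7.70 m:
(15.0/7.70)² = 3.795, so 1.19 × 3.795 = 4.516 μSv/h.

4.52 μSv/h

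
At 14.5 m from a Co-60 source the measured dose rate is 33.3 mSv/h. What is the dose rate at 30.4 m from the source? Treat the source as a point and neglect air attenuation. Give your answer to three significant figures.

7.58 mSv/h

Applying the 1/r² law, scaling from 14.5 m to 30.4 m:
33.3 × (14.5/30.4)² = 33.3 × 0.2275 = 7.576 mSv/h.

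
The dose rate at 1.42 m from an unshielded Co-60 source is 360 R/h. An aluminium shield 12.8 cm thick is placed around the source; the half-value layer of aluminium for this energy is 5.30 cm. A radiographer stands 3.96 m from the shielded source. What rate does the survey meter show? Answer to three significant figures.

Distance alone: 360 × (1.42/3.96)² = 360 × 0.1286 = 46.30 R/h.
Shield: 12.8/5.30 = 2.415 half-value layers → attenuation 2^(−2.415) = 0.1875.
Combined: 46.30 × 0.1875 = 8.681 R/h.

8.68 R/h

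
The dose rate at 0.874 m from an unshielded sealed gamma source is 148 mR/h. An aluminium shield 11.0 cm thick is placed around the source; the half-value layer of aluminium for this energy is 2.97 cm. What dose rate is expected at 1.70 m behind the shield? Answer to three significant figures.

Distance alone: 148 × (0.874/1.70)² = 148 × 0.2643 = 39.12 mR/h.
Shield: 11.0/2.97 = 3.704 half-value layers → attenuation 2^(−3.704) = 0.07673.
Combined: 39.12 × 0.07673 = 3.002 mR/h.

3.00 mR/h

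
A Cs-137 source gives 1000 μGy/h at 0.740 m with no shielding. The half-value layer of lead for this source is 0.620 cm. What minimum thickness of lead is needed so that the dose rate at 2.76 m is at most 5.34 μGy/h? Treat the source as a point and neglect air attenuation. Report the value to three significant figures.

2.33 cm

At 2.76 m, distance alone gives (0.740/2.76)² = 0.07189, so 1000 × 0.07189 = 71.89 μGy/h.
Further attenuation needed: 71.89/5.34 = 13.46.
n = log₂(13.46) = 3.751 half-value layers.
Thickness = 3.751 × 0.620 cm = 2.326 cm.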